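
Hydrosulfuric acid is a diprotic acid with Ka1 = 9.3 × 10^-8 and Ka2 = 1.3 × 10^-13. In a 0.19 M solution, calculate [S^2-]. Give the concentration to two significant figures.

1.3 × 10^-13 M

First ionization gives [H+] ≈ [HS-] = 1.33 × 10^-4 M.
Second step: Ka2 = [H+][S^2-]/[HS-] ≈ [S^2-] (since [H+] ≈ [HS-]).
So [S^2-] ≈ Ka2.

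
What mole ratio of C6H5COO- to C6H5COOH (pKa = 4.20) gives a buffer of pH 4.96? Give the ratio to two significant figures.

ratio = 5.8

pH = pKa + log(r) ⇒ log(r) = 4.96 − 4.20 = +0.76
r = [C6H5COO-]/[C6H5COOH] = 10^(+0.76) = 5.75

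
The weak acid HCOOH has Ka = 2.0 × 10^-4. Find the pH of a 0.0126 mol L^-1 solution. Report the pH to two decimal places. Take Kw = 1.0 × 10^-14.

HCOOH ⇌ HCOO- + H+
Ka = x²/(0.0126 − x) = 2.0 × 10^-4
Here C₀/Ka ≈ 63, so the small-x approximation fails. Use the quadratic:
x = (−Ka + √(Ka² + 4·Ka·C₀))/2 = 1.49 × 10^-3 M
pH = −log[H+] = −log(1.49 × 10^-3) = 2.83

pH = 2.83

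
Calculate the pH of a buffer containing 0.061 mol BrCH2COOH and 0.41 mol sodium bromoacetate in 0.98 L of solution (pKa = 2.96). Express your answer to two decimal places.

Henderson–Hasselbalch: pH = pKa + log([BrCH2COO-]/[BrCH2COOH]) = 2.96 + log(0.41/0.061)
pH = 2.96 + (+0.827) = 3.79

pH = 3.79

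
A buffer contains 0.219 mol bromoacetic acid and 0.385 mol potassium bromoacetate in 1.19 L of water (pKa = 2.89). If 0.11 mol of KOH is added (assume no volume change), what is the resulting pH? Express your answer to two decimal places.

After neutralization: n(BrCH2COOH) = 0.109 mol, n(BrCH2COO-) = 0.495 mol.
pH = pKa + log([A⁻]/[HA]) = 2.89 + log(0.495/0.109) = 2.89 +0.657

pH = 3.55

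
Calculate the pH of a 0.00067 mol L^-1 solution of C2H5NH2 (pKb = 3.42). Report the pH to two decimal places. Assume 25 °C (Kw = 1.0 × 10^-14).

C2H5NH2 + H2O ⇌ C2H5NH3+ + OH-
Kb = 10^(−3.42) = 3.80 × 10^-4
Kb = [OH-]²/(0.00067 − [OH-]) = 3.80 × 10^-4
Here C₀/Kb ≈ 1.76, so the small-[OH-] approximation fails. Use the quadratic:
[OH-] = [−0.00038 + √(0.00038² + 1.02e-06)]/2 = 3.49 × 10^-4 M
pOH = 3.46, so pH = 14.00 − pOH = 10.54

pH = 10.54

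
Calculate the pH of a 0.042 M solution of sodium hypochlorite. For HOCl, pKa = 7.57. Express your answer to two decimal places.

OCl- is the conjugate base of the weak acid HOCl.
Ka = 10^(−7.57) = 2.69 × 10^-8
Kb = Kw/Ka = 1.0×10^-14 / 2.69 × 10^-8 = 3.72 × 10^-7
From the ICE table, Kb = x²/(0.042 − x) = 3.72 × 10^-7.
Neglecting x in the denominator: x = √(3.72 × 10^-7 × 0.042) = 1.25 × 10^-4 M
pOH = −log(1.25 × 10^-4) = 3.90; pH = 14.00 − 3.90 = 10.10

pH = 10.10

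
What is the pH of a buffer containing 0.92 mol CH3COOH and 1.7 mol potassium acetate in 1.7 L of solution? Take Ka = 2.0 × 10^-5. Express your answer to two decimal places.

pH = 4.97

pKa = −log(2.0 × 10^-5) = 4.699
Using pH = pKa + log([base]/[acid]) with [base]/[acid] = 1.7/0.92:
pH = 4.699 + (+0.267) = 4.97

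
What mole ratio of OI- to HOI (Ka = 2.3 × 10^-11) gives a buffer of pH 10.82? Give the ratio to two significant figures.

ratio = 1.5

pKa = -log(2.3 × 10^-11) = 10.638
pH = pKa + log(r) ⇒ log(r) = 10.82 − 10.638 = +0.182
r = [OI-]/[HOI] = 10^(+0.182) = 1.52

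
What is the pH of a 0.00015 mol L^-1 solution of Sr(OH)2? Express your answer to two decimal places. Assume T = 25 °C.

pH = 10.48

Sr(OH)2 is a strong base (each formula unit releases 2 OH-); [OH-] = 0.0003 M.
pOH = -log(0.0003) = 3.52
pH = 14.00 - 3.52 = 10.48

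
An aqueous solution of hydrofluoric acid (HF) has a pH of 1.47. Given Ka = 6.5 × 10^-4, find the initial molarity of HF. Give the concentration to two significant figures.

C₀ = 1.8 M

[H+] = 10^(-1.47) = 3.39 × 10^-2 M = x
Ka = x²/(C₀ − x) ⇒ C₀ = x + x²/Ka
C₀ = 3.39 × 10^-2 + (3.39 × 10^-2)²/(6.5 × 10^-4) = 1.80 M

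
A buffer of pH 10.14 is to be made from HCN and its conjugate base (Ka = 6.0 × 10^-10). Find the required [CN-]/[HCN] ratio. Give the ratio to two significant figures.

ratio = 8.3

pKa = -log(6.0 × 10^-10) = 9.222
pH = pKa + log(r) ⇒ log(r) = 10.14 − 9.222 = +0.918
r = [CN-]/[HCN] = 10^(+0.918) = 8.28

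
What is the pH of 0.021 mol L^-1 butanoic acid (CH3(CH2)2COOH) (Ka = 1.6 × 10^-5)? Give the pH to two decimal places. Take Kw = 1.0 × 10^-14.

CH3(CH2)2COOH ⇌ CH3(CH2)2COO- + H+
Ka = [H+]²/(0.021 − [H+]) = 1.6 × 10^-5
Assume [H+] ≪ 0.021: [H+] ≈ √(1.6 × 10^-5 × 0.021) = 5.80 × 10^-4 M
Check: 2.8% ionized — well under 5%, approximation valid.
pH = −log(5.80 × 10^-4) = 3.24

pH = 3.24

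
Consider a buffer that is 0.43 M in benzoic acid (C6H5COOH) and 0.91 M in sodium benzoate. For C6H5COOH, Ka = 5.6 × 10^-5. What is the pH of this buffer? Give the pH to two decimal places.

pKa = −log(5.6 × 10^-5) = 4.252
Henderson–Hasselbalch: pH = pKa + log([C6H5COO-]/[C6H5COOH]) = 4.252 + log(0.91/0.43)
pH = 4.252 + (+0.326) = 4.58

pH = 4.58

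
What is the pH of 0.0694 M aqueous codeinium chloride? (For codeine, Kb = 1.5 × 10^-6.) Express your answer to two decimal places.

C18H22NO3+ is the conjugate acid of the weak base C18H21NO3.
Ka = Kw/Kb = 1.0×10^-14 / 1.5 × 10^-6 = 6.67 × 10^-9
From the ICE table, Ka = [H+]²/(0.0694 − [H+]) = 6.67 × 10^-9.
Neglecting [H+] in the denominator: [H+] = √(6.67 × 10^-9 × 0.0694) = 2.15 × 10^-5 M
pH = −log[H+] = −log(2.15 × 10^-5) = 4.67

pH = 4.67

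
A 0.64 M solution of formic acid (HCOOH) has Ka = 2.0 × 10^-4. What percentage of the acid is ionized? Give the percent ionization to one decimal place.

1.8%

HCOOH ⇌ HCOO- + H+; let x = [H+] at equilibrium.
x ≈ √(Ka·C₀) = √(2.0 × 10^-4 × 0.64) = 1.13 × 10^-2 M
% ionization = x/C₀ × 100% = 1.13 × 10^-2/0.64 × 100% = 1.8%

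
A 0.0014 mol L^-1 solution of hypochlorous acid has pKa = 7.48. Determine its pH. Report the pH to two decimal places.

pH = 5.17

HOCl ⇌ OCl- + H+
Ka = 10^(−7.48) = 3.31 × 10^-8
Ka = [H+]²/(0.0014 − [H+]) = 3.31 × 10^-8
Since Ka ≪ C₀, [H+] ≈ √(Ka·C₀) = 6.81 × 10^-6 M.
pH = −log[H+] = −log(6.81 × 10^-6) = 5.17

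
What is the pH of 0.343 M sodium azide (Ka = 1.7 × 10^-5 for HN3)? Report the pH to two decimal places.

N3- is the conjugate base of the weak acid HN3.
Kb = Kw/Ka = 1.0×10^-14 / 1.7 × 10^-5 = 5.88 × 10^-10
From the ICE table, Kb = x²/(0.343 − x) = 5.88 × 10^-10.
Since Kb ≪ C₀, x ≈ √(Kb·C₀) = 1.42 × 10^-5 M.
Check: 0.0041% ionized — well under 5%, approximation valid.
pOH = 4.85, so pH = 14.00 − pOH = 9.15

pH = 9.15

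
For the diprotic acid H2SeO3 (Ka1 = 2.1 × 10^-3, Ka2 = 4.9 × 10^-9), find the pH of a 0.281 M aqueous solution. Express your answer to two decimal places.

pH = 1.63

Since Ka1 ≫ Ka2, the first ionization dominates [H+].
Ka1 = x²/(0.281 − x) = 2.1 × 10^-3
Solving the quadratic: x = (−Ka1 + √(Ka1² + 4·Ka1·C₀))/2 = 2.33 × 10^-2 M
pH = −log(2.33 × 10^-2) = 1.63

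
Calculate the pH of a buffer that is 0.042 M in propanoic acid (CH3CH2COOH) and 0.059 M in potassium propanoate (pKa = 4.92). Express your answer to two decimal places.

pH = 5.07

Henderson–Hasselbalch: pH = pKa + log([CH3CH2COO-]/[CH3CH2COOH]) = 4.92 + log(0.059/0.042)
pH = 4.92 + (+0.148) = 5.07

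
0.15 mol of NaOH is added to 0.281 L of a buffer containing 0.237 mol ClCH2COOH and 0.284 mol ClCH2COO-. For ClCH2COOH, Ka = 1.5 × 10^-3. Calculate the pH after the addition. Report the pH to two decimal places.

pH = 3.52

OH- converts ClCH2COOH to ClCH2COO-: ClCH2COOH → 0.087 mol, ClCH2COO- → 0.434 mol.
pKa = −log(1.5 × 10^-3) = 2.824
Henderson–Hasselbalch with mole ratio 0.434/0.087: pH = 2.824 + (+0.698)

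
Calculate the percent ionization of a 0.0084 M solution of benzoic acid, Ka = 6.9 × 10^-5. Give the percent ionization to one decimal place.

C6H5COOH ⇌ C6H5COO- + H+; let x = [H+] at equilibrium.
Ka = x²/(C₀ − x); solving the quadratic gives x = 7.28 × 10^-4 M.
% ionization = x/C₀ × 100% = 7.28 × 10^-4/0.0084 × 100% = 8.7%

8.7%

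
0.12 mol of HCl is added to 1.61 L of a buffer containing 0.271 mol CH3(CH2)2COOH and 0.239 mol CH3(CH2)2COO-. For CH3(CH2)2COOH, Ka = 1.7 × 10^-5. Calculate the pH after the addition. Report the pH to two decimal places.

Added H+ converts CH3(CH2)2COO- to CH3(CH2)2COOH: CH3(CH2)2COOH → 0.391 mol, CH3(CH2)2COO- → 0.119 mol.
pKa = −log(1.7 × 10^-5) = 4.770
Henderson–Hasselbalch with mole ratio 0.119/0.391: pH = 4.770 + (-0.517)

pH = 4.25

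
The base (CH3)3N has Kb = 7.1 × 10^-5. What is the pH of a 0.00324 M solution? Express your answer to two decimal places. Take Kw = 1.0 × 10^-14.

(CH3)3N + H2O ⇌ (CH3)3NH+ + OH-
Kb = [OH-]²/(0.00324 − [OH-]) = 7.1 × 10^-5
Here C₀/Kb ≈ 45.6, so the small-[OH-] approximation fails. Use the quadratic:
[OH-] = [−7.1e-05 + √(7.1e-05² + 9.2e-07)]/2 = 4.45 × 10^-4 M
pOH = −log(4.45 × 10^-4) = 3.35; pH = 14.00 − 3.35 = 10.65

pH = 10.65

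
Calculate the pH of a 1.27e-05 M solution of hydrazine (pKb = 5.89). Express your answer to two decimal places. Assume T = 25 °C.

pH = 8.54

N2H4 + H2O ⇌ N2H5+ + OH-
Kb = 10^(−5.89) = 1.29 × 10^-6
From the ICE table, Kb = [OH-]²/(1.27e-05 − [OH-]) = 1.29 × 10^-6.
Here C₀/Kb ≈ 9.84, so the small-[OH-] approximation fails. Use the quadratic:
[OH-] = [−1.29e-06 + √(1.29e-06² + 6.55e-11)]/2 = 3.45 × 10^-6 M
pOH = 5.46, so pH = 14.00 − pOH = 8.54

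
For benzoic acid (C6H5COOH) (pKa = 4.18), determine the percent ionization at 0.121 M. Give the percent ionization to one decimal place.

2.3%

C6H5COOH ⇌ C6H5COO- + H+; let x = [H+] at equilibrium.
Ka = 10^(−4.18) = 6.61 × 10^-5
x ≈ √(Ka·C₀) = √(6.61 × 10^-5 × 0.121) = 2.83 × 10^-3 M
% ionization = x/C₀ × 100% = 2.83 × 10^-3/0.121 × 100% = 2.3%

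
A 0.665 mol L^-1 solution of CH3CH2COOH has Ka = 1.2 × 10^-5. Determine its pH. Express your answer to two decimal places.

CH3CH2COOH ⇌ CH3CH2COO- + H+
Ka = x²/(0.665 − x) = 1.2 × 10^-5
Neglecting x in the denominator: x = √(1.2 × 10^-5 × 0.665) = 2.82 × 10^-3 M
(x/C₀ = 0.42% < 5%, so the approximation holds.)
pH = −log[H+] = −log(2.82 × 10^-3) = 2.55

pH = 2.55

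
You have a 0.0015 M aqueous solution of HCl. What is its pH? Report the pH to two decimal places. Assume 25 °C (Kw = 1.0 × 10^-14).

pH = 2.82

HCl is a strong acid and dissociates completely, so [H+] = 0.0015 M.
pH = -log(0.0015) = 2.82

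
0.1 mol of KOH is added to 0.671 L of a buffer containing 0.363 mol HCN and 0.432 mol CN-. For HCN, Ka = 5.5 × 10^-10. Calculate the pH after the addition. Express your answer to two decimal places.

After neutralization: n(HCN) = 0.263 mol, n(CN-) = 0.532 mol.
pKa = −log(5.5 × 10^-10) = 9.260
pH = pKa + log([A⁻]/[HA]) = 9.260 + log(0.532/0.263) = 9.260 +0.306

pH = 9.57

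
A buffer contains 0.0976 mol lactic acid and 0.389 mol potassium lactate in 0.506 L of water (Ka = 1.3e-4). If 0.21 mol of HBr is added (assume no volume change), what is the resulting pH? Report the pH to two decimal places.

After neutralization: n(CH3CH(OH)COOH) = 0.308 mol, n(CH3CH(OH)COO-) = 0.179 mol.
pKa = −log(1.3 × 10^-4) = 3.886
pH = pKa + log(n_CH3CH(OH)COO-/n_CH3CH(OH)COOH) = 3.886 + log(0.179/0.308) = 3.886 + (-0.236)

pH = 3.65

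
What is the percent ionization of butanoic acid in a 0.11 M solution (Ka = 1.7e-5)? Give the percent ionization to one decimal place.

1.2%

CH3(CH2)2COOH ⇌ CH3(CH2)2COO- + H+; let x = [H+] at equilibrium.
x ≈ √(Ka·C₀) = √(1.7 × 10^-5 × 0.11) = 1.37 × 10^-3 M
% ionization = x/C₀ × 100% = 1.37 × 10^-3/0.11 × 100% = 1.2%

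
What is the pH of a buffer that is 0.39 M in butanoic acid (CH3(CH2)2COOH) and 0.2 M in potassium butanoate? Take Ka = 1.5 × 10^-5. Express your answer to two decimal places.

pH = 4.53

pKa = −log(1.5 × 10^-5) = 4.824
Henderson–Hasselbalch: pH = pKa + log([CH3(CH2)2COO-]/[CH3(CH2)2COOH]) = 4.824 + log(0.2/0.39)
pH = 4.824 + (-0.290) = 4.53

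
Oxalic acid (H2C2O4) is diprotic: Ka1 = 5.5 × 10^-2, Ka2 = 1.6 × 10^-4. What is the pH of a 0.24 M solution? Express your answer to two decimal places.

Since Ka1 ≫ Ka2, the first ionization dominates [H+].
Ka1 = x²/(0.24 − x) = 5.5 × 10^-2
Solving the quadratic: x = (−Ka1 + √(Ka1² + 4·Ka1·C₀))/2 = 9.06 × 10^-2 M
pH = −log(9.06 × 10^-2) = 1.04

pH = 1.04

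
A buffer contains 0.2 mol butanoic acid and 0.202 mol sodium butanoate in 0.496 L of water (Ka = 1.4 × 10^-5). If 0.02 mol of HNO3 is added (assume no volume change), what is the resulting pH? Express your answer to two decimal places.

pH = 4.77

After neutralization: n(CH3(CH2)2COOH) = 0.22 mol, n(CH3(CH2)2COO-) = 0.182 mol.
pKa = −log(1.4 × 10^-5) = 4.854
Henderson–Hasselbalch with mole ratio 0.182/0.22: pH = 4.854 + (-0.082)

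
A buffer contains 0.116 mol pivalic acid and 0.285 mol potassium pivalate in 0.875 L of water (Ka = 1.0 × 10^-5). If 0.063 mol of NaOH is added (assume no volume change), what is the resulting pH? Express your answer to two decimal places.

OH- converts (CH3)3CCOOH to (CH3)3CCOO-: (CH3)3CCOOH → 0.053 mol, (CH3)3CCOO- → 0.348 mol.
pKa = −log(1.0 × 10^-5) = 5.000
Henderson–Hasselbalch with mole ratio 0.348/0.053: pH = 5.000 + (+0.817)

pH = 5.82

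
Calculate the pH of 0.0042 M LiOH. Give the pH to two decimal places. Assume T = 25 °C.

LiOH is a strong base; [OH-] = 0.0042 M.
pOH = -log(0.0042) = 2.38
pH = 14.00 - 2.38 = 11.62

pH = 11.62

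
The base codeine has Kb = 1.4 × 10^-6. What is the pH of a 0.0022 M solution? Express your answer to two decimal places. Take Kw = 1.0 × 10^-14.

pH = 9.74

C18H21NO3 + H2O ⇌ C18H22NO3+ + OH-
From the ICE table, Kb = x²/(0.0022 − x) = 1.4 × 10^-6.
Assume x ≪ 0.0022: x ≈ √(1.4 × 10^-6 × 0.0022) = 5.55 × 10^-5 M
(x/C₀ = 2.5% < 5%, so the approximation holds.)
pOH = −log(5.55 × 10^-5) = 4.26; pH = 14.00 − 4.26 = 9.74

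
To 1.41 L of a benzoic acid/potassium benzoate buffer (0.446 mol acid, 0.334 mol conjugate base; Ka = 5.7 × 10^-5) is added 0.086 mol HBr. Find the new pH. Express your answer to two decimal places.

After neutralization: n(C6H5COOH) = 0.532 mol, n(C6H5COO-) = 0.248 mol.
pKa = −log(5.7 × 10^-5) = 4.244
pH = pKa + log(n_C6H5COO-/n_C6H5COOH) = 4.244 + log(0.248/0.532) = 4.244 + (-0.331)

pH = 3.91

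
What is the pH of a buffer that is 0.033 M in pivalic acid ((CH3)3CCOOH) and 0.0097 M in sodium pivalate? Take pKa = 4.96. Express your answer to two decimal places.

Henderson–Hasselbalch: pH = pKa + log([(CH3)3CCOO-]/[(CH3)3CCOOH]) = 4.96 + log(0.0097/0.033)
pH = 4.96 + (-0.532) = 4.43

pH = 4.43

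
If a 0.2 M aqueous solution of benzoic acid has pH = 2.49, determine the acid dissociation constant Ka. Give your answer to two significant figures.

[H+] = 10^(-2.49) = 3.24 × 10^-3 M
At equilibrium [HA] = 0.2 − 3.24 × 10^-3 = 1.97 × 10^-1 M
Ka = [H+][A-]/[HA] = (3.24 × 10^-3)² / 1.97 × 10^-1 = 5.3 × 10^-5

Ka = 5.3 × 10^-5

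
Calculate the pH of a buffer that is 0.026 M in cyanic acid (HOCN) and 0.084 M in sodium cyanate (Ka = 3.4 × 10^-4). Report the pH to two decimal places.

pKa = −log(3.4 × 10^-4) = 3.469
Using pH = pKa + log([base]/[acid]) with [base]/[acid] = 0.084/0.026:
pH = 3.469 + (+0.509) = 3.98

pH = 3.98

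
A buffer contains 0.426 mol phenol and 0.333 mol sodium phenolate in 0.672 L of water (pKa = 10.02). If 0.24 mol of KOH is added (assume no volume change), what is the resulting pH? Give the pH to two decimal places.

OH- converts C6H5OH to C6H5O-: C6H5OH → 0.186 mol, C6H5O- → 0.573 mol.
pH = pKa + log([A⁻]/[HA]) = 10.02 + log(0.573/0.186) = 10.02 +0.489

pH = 10.51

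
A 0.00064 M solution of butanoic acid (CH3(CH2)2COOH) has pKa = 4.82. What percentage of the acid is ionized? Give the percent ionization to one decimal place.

14.2%

CH3(CH2)2COOH ⇌ CH3(CH2)2COO- + H+; let x = [H+] at equilibrium.
Ka = 10^(−4.82) = 1.51 × 10^-5
Ka = x²/(C₀ − x); solving the quadratic gives x = 9.10 × 10^-5 M.
Fraction ionized = 9.10 × 10^-5 / 0.00064 = 0.1422 → 14.2%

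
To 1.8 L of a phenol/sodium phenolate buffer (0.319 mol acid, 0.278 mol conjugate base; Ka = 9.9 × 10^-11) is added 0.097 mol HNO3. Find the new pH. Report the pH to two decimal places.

After neutralization: n(C6H5OH) = 0.416 mol, n(C6H5O-) = 0.181 mol.
pKa = −log(9.9 × 10^-11) = 10.004
Henderson–Hasselbalch with mole ratio 0.181/0.416: pH = 10.004 + (-0.361)

pH = 9.64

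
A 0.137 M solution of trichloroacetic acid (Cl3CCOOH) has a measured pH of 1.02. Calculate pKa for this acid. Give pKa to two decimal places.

pKa = 0.66

[H+] = 10^(-1.02) = 9.55 × 10^-2 M
At equilibrium [HA] = 0.137 − 9.55 × 10^-2 = 4.15 × 10^-2 M
Ka = [H+][A-]/[HA] = (9.55 × 10^-2)² / 4.15 × 10^-2 = 2.20 × 10^-1
pKa = -log(2.20 × 10^-1) = 0.66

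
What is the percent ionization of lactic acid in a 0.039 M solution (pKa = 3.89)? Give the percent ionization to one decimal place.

CH3CH(OH)COOH ⇌ CH3CH(OH)COO- + H+; let x = [H+] at equilibrium.
Ka = 10^(−3.89) = 1.29 × 10^-4
Ka = x²/(C₀ − x); solving the quadratic gives x = 2.18 × 10^-3 M.
Fraction ionized = 2.18 × 10^-3 / 0.039 = 0.0559 → 5.6%

5.6%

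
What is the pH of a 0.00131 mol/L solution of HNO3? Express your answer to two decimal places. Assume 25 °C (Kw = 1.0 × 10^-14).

pH = 2.88

HNO3 is a strong acid and dissociates completely, so [H+] = 0.00131 M.
pH = -log(0.00131) = 2.88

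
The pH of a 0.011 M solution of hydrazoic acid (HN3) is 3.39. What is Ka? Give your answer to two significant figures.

[H+] = 10^(-3.39) = 4.07 × 10^-4 M
At equilibrium [HA] = 0.011 − 4.07 × 10^-4 = 1.06 × 10^-2 M
Ka = [H+][A-]/[HA] = (4.07 × 10^-4)² / 1.06 × 10^-2 = 1.6 × 10^-5

Ka = 1.6 × 10^-5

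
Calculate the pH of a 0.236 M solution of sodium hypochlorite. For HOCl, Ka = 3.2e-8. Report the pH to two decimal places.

OCl- is the conjugate base of the weak acid HOCl.
Kb = Kw/Ka = 1.0×10^-14 / 3.2 × 10^-8 = 3.12 × 10^-7
Let x = [OH-] at equilibrium. Kb = x²/(0.236 − x).
Since Kb ≪ C₀, x ≈ √(Kb·C₀) = 2.71 × 10^-4 M.
(x/C₀ = 0.11% < 5%, so the approximation holds.)
pOH = 3.57, so pH = 14.00 − pOH = 10.43

pH = 10.43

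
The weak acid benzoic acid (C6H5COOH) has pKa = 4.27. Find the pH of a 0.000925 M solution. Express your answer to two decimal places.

C6H5COOH ⇌ C6H5COO- + H+
Ka = 10^(−4.27) = 5.37 × 10^-5
Ka = [H+]²/(0.000925 − [H+]) = 5.37 × 10^-5
The 5% rule fails; solving [H+]² + Ka·[H+] − Ka·C₀ = 0 exactly:
[H+] = [−5.37e-05 + √(5.37e-05² + 1.99e-07)]/2 = 1.98 × 10^-4 M
pH = −log[H+] = −log(1.98 × 10^-4) = 3.70

pH = 3.70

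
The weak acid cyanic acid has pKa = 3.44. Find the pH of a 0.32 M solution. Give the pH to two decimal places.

pH = 1.97

HOCN ⇌ OCN- + H+
Ka = 10^(−3.44) = 3.63 × 10^-4
Ka = [H+]²/(0.32 − [H+]) = 3.63 × 10^-4
Assume [H+] ≪ 0.32: [H+] ≈ √(3.63 × 10^-4 × 0.32) = 1.08 × 10^-2 M
Check: 3.4% ionized — well under 5%, approximation valid.
pH = −log[H+] = −log(1.08 × 10^-2) = 1.97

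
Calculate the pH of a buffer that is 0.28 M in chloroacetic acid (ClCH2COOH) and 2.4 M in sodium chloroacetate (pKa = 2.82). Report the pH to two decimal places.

pH = 3.75

Using pH = pKa + log([base]/[acid]) with [base]/[acid] = 2.4/0.28:
pH = 2.82 + (+0.933) = 3.75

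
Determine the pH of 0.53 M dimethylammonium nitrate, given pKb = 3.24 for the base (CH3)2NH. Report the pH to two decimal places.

(CH3)2NH2+ is the conjugate acid of the weak base (CH3)2NH.
Kb = 10^(−3.24) = 5.75 × 10^-4
Ka = Kw/Kb = 1.0×10^-14 / 5.75 × 10^-4 = 1.74 × 10^-11
From the ICE table, Ka = [H+]²/(0.53 − [H+]) = 1.74 × 10^-11.
Assume [H+] ≪ 0.53: [H+] ≈ √(1.74 × 10^-11 × 0.53) = 3.04 × 10^-6 M
([H+]/C₀ = 0.00057% < 5%, so the approximation holds.)
pH = −log[H+] = −log(3.04 × 10^-6) = 5.52

pH = 5.52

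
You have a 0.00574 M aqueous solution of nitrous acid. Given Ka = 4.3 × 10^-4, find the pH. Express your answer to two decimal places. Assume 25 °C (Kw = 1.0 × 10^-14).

HNO2 ⇌ NO2- + H+
Ka = [H+]²/(0.00574 − [H+]) = 4.3 × 10^-4
[H+] is not negligible relative to C₀; solve [H+]² + 0.00043·[H+] − 2.47e-06 = 0.
[H+] = [−0.00043 + √(0.00043² + 9.87e-06)]/2 = 1.37 × 10^-3 M
pH = −log[H+] = −log(1.37 × 10^-3) = 2.86

pH = 2.86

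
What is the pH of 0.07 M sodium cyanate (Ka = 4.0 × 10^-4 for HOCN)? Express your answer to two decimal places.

OCN- is the conjugate base of the weak acid HOCN.
Kb = Kw/Ka = 1.0×10^-14 / 4.0 × 10^-4 = 2.50 × 10^-11
Kb = [OH-]²/(0.07 − [OH-]) = 2.50 × 10^-11
Assume [OH-] ≪ 0.07: [OH-] ≈ √(2.50 × 10^-11 × 0.07) = 1.32 × 10^-6 M
Check: 0.0019% ionized — well under 5%, approximation valid.
pOH = −log(1.32 × 10^-6) = 5.88; pH = 14.00 − 5.88 = 8.12

pH = 8.12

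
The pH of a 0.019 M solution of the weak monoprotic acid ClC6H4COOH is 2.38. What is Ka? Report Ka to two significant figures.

Ka = 1.2 × 10^-3

[H+] = 10^(-2.38) = 4.17 × 10^-3 M
At equilibrium [HA] = 0.019 − 4.17 × 10^-3 = 1.48 × 10^-2 M
Ka = [H+][A-]/[HA] = (4.17 × 10^-3)² / 1.48 × 10^-2 = 1.2 × 10^-3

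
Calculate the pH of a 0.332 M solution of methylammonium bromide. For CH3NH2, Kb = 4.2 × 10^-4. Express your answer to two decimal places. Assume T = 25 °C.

pH = 5.55

CH3NH3+ is the conjugate acid of the weak base CH3NH2.
Ka = Kw/Kb = 1.0×10^-14 / 4.2 × 10^-4 = 2.38 × 10^-11
Ka = [H+]²/(0.332 − [H+]) = 2.38 × 10^-11
Since Ka ≪ C₀, [H+] ≈ √(Ka·C₀) = 2.81 × 10^-6 M.
([H+]/C₀ = 0.00085% < 5%, so the approximation holds.)
pH = −log(2.81 × 10^-6) = 5.55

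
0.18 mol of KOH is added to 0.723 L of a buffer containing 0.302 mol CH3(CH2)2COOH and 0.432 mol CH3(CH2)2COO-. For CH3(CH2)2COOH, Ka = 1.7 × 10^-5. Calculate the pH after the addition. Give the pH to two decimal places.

pH = 5.47

OH- converts CH3(CH2)2COOH to CH3(CH2)2COO-: CH3(CH2)2COOH → 0.122 mol, CH3(CH2)2COO- → 0.612 mol.
pKa = −log(1.7 × 10^-5) = 4.770
Henderson–Hasselbalch with mole ratio 0.612/0.122: pH = 4.770 + (+0.700)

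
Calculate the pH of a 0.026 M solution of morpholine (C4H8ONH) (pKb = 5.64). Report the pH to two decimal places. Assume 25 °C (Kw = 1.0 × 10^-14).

C4H8ONH + H2O ⇌ C4H8ONH2+ + OH-
Kb = 10^(−5.64) = 2.29 × 10^-6
From the ICE table, Kb = [OH-]²/(0.026 − [OH-]) = 2.29 × 10^-6.
Assume [OH-] ≪ 0.026: [OH-] ≈ √(2.29 × 10^-6 × 0.026) = 2.44 × 10^-4 M
pOH = 3.61, so pH = 14.00 − pOH = 10.39

pH = 10.39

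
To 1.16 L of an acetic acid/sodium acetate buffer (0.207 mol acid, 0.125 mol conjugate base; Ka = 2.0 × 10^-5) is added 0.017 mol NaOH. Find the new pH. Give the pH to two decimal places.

pH = 4.57

OH- converts CH3COOH to CH3COO-: CH3COOH → 0.19 mol, CH3COO- → 0.142 mol.
pKa = −log(2.0 × 10^-5) = 4.699
pH = pKa + log(n_CH3COO-/n_CH3COOH) = 4.699 + log(0.142/0.19) = 4.699 + (-0.126)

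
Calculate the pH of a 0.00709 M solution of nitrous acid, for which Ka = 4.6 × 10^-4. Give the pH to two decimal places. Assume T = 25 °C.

pH = 2.80

HNO2 ⇌ NO2- + H+
From the ICE table, Ka = [H+]²/(0.00709 − [H+]) = 4.6 × 10^-4.
[H+] is not negligible relative to C₀; solve [H+]² + 0.00046·[H+] − 3.26e-06 = 0.
[H+] = (−Ka + √(Ka² + 4·Ka·C₀))/2 = 1.59 × 10^-3 M
pH = −log(1.59 × 10^-3) = 2.80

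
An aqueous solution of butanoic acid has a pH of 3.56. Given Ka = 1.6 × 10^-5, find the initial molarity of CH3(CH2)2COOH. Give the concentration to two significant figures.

[H+] = 10^(-3.56) = 2.75 × 10^-4 M = x
Ka = x²/(C₀ − x) ⇒ C₀ = x + x²/Ka
C₀ = 2.75 × 10^-4 + (2.75 × 10^-4)²/(1.6 × 10^-5) = 5.00 × 10^-3 M

C₀ = 5.0 × 10^-3 M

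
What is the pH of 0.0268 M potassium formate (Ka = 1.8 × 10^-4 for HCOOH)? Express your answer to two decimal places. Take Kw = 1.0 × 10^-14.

HCOO- is the conjugate base of the weak acid HCOOH.
Kb = Kw/Ka = 1.0×10^-14 / 1.8 × 10^-4 = 5.56 × 10^-11
Kb = [OH-]²/(0.0268 − [OH-]) = 5.56 × 10^-11
Neglecting [OH-] in the denominator: [OH-] = √(5.56 × 10^-11 × 0.0268) = 1.22 × 10^-6 M
Check: 0.0046% ionized — well under 5%, approximation valid.
pOH = −log(1.22 × 10^-6) = 5.91; pH = 14.00 − 5.91 = 8.09

pH = 8.09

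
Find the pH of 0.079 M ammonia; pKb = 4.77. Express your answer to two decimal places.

pH = 11.06

NH3 + H2O ⇌ NH4+ + OH-
Kb = 10^(−4.77) = 1.70 × 10^-5
Kb = [OH-]²/(0.079 − [OH-]) = 1.70 × 10^-5
Since Kb ≪ C₀, [OH-] ≈ √(Kb·C₀) = 1.16 × 10^-3 M.
Check: 1.5% ionized — well under 5%, approximation valid.
pOH = 2.94, so pH = 14.00 − pOH = 11.06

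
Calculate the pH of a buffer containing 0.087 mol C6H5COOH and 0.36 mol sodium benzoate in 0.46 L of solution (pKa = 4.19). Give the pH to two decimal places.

Henderson–Hasselbalch: pH = pKa + log([C6H5COO-]/[C6H5COOH]) = 4.19 + log(0.36/0.087)
pH = 4.19 + (+0.617) = 4.81

pH = 4.81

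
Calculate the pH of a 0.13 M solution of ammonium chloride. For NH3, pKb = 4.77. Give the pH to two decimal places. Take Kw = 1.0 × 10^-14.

NH4+ is the conjugate acid of the weak base NH3.
Kb = 10^(−4.77) = 1.70 × 10^-5
Ka = Kw/Kb = 1.0×10^-14 / 1.70 × 10^-5 = 5.88 × 10^-10
Ka = x²/(0.13 − x) = 5.88 × 10^-10
Since Ka ≪ C₀, x ≈ √(Ka·C₀) = 8.74 × 10^-6 M.
pH = −log(8.74 × 10^-6) = 5.06

pH = 5.06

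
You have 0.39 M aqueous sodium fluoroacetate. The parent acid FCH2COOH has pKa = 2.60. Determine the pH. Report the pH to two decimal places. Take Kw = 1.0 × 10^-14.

pH = 8.10

FCH2COO- is the conjugate base of the weak acid FCH2COOH.
Ka = 10^(−2.60) = 2.51 × 10^-3
Kb = Kw/Ka = 1.0×10^-14 / 2.51 × 10^-3 = 3.98 × 10^-12
From the ICE table, Kb = [OH-]²/(0.39 − [OH-]) = 3.98 × 10^-12.
Since Kb ≪ C₀, [OH-] ≈ √(Kb·C₀) = 1.25 × 10^-6 M.
pOH = −log(1.25 × 10^-6) = 5.90; pH = 14.00 − 5.90 = 8.10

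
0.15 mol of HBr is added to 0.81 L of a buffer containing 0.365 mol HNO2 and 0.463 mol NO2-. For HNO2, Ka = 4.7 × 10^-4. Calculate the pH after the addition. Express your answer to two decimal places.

After neutralization: n(HNO2) = 0.515 mol, n(NO2-) = 0.313 mol.
pKa = −log(4.7 × 10^-4) = 3.328
Henderson–Hasselbalch with mole ratio 0.313/0.515: pH = 3.328 + (-0.216)

pH = 3.11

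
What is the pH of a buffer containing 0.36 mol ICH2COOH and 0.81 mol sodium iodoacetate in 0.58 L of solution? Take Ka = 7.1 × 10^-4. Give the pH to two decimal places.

pH = 3.50

pKa = −log(7.1 × 10^-4) = 3.149
Using pH = pKa + log([base]/[acid]) with [base]/[acid] = 0.81/0.36:
pH = 3.149 + (+0.352) = 3.50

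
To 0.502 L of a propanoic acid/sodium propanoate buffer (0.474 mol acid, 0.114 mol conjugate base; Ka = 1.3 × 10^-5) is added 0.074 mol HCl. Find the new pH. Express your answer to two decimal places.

After neutralization: n(CH3CH2COOH) = 0.548 mol, n(CH3CH2COO-) = 0.04 mol.
pKa = −log(1.3 × 10^-5) = 4.886
pH = pKa + log([A⁻]/[HA]) = 4.886 + log(0.04/0.548) = 4.886 -1.137

pH = 3.75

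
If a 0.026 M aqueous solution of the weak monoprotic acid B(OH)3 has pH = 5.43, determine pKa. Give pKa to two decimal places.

[H+] = 10^(-5.43) = 3.72 × 10^-6 M
At equilibrium [HA] = 0.026 − 3.72 × 10^-6 = 2.60 × 10^-2 M
Ka = [H+][A-]/[HA] = (3.72 × 10^-6)² / 2.60 × 10^-2 = 5.32 × 10^-10
pKa = -log(5.32 × 10^-10) = 9.27

pKa = 9.27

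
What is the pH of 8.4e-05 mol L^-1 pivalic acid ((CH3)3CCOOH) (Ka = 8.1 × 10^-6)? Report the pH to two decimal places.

pH = 4.65

(CH3)3CCOOH ⇌ (CH3)3CCOO- + H+
From the ICE table, Ka = x²/(8.4e-05 − x) = 8.1 × 10^-6.
x is not negligible relative to C₀; solve x² + 8.1e-06·x − 6.8e-10 = 0.
x = [−8.1e-06 + √(8.1e-06² + 2.72e-09)]/2 = 2.23 × 10^-5 M
pH = −log[H+] = −log(2.23 × 10^-5) = 4.65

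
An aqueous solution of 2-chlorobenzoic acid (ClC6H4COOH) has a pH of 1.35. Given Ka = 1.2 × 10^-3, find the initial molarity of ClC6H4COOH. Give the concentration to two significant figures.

[H+] = 10^(-1.35) = 4.47 × 10^-2 M = x
Ka = x²/(C₀ − x) ⇒ C₀ = x + x²/Ka
C₀ = 4.47 × 10^-2 + (4.47 × 10^-2)²/(1.2 × 10^-3) = 1.71 M

C₀ = 1.7 M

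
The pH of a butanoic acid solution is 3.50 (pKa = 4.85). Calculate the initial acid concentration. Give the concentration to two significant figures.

[H+] = 10^(-3.50) = 3.16 × 10^-4 M = x
Ka = 10^(−4.85) = 1.41 × 10^-5
Ka = x²/(C₀ − x) ⇒ C₀ = x + x²/Ka
C₀ = 3.16 × 10^-4 + (3.16 × 10^-4)²/(1.41 × 10^-5) = 7.40 × 10^-3 M

C₀ = 7.4 × 10^-3 M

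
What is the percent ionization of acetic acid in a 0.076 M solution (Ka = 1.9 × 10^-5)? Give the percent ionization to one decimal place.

CH3COOH ⇌ CH3COO- + H+; let x = [H+] at equilibrium.
x ≈ √(Ka·C₀) = √(1.9 × 10^-5 × 0.076) = 1.20 × 10^-3 M
% ionization = x/C₀ × 100% = 1.20 × 10^-3/0.076 × 100% = 1.6%

1.6%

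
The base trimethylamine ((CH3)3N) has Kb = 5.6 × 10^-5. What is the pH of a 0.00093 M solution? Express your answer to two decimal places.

pH = 10.31

(CH3)3N + H2O ⇌ (CH3)3NH+ + OH-
Let x = [OH-] at equilibrium. Kb = x²/(0.00093 − x).
x is not negligible relative to C₀; solve x² + 5.6e-05·x − 5.21e-08 = 0.
x = (−Kb + √(Kb² + 4·Kb·C₀))/2 = 2.02 × 10^-4 M
pOH = −log(2.02 × 10^-4) = 3.69; pH = 14.00 − 3.69 = 10.31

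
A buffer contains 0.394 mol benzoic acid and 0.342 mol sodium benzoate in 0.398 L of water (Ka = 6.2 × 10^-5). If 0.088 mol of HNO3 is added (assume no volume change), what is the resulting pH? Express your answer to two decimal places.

Added H+ converts C6H5COO- to C6H5COOH: C6H5COOH → 0.482 mol, C6H5COO- → 0.254 mol.
pKa = −log(6.2 × 10^-5) = 4.208
pH = pKa + log([A⁻]/[HA]) = 4.208 + log(0.254/0.482) = 4.208 -0.278

pH = 3.93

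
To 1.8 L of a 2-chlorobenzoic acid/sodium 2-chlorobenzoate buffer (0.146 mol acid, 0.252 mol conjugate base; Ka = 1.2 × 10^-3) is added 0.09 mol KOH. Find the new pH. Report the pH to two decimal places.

pH = 3.71

After neutralization: n(ClC6H4COOH) = 0.056 mol, n(ClC6H4COO-) = 0.342 mol.
pKa = −log(1.2 × 10^-3) = 2.921
pH = pKa + log([A⁻]/[HA]) = 2.921 + log(0.342/0.056) = 2.921 +0.786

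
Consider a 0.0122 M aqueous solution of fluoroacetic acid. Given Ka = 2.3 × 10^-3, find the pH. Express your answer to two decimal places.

pH = 2.37

FCH2COOH ⇌ FCH2COO- + H+
From the ICE table, Ka = x²/(0.0122 − x) = 2.3 × 10^-3.
The 5% rule fails; solving x² + Ka·x − Ka·C₀ = 0 exactly:
x = (−Ka + √(Ka² + 4·Ka·C₀))/2 = 4.27 × 10^-3 M
pH = −log(4.27 × 10^-3) = 2.37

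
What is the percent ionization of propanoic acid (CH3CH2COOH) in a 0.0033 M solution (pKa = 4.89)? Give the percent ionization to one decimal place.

CH3CH2COOH ⇌ CH3CH2COO- + H+; let x = [H+] at equilibrium.
Ka = 10^(−4.89) = 1.29 × 10^-5
Solve x² + 1.29e-05x − 4.26e-08 = 0 → x = 2.00 × 10^-4 M
Fraction ionized = 2.00 × 10^-4 / 0.0033 = 0.0606 → 6.1%

6.1%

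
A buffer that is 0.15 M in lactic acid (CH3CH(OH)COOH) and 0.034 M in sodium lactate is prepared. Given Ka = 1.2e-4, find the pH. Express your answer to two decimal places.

pH = 3.28

pKa = −log(1.2 × 10^-4) = 3.921
Using pH = pKa + log([base]/[acid]) with [base]/[acid] = 0.034/0.15:
pH = 3.921 + (-0.645) = 3.28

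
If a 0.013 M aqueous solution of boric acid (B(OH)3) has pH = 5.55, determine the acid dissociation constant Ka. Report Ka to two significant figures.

[H+] = 10^(-5.55) = 2.82 × 10^-6 M
At equilibrium [HA] = 0.013 − 2.82 × 10^-6 = 1.30 × 10^-2 M
Ka = [H+][A-]/[HA] = (2.82 × 10^-6)² / 1.30 × 10^-2 = 6.1 × 10^-10

Ka = 6.1 × 10^-10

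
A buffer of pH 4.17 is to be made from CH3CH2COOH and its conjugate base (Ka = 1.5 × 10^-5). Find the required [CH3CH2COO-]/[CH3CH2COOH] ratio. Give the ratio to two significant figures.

ratio = 0.22

pKa = -log(1.5 × 10^-5) = 4.824
pH = pKa + log(r) ⇒ log(r) = 4.17 − 4.824 = -0.654
r = [CH3CH2COO-]/[CH3CH2COOH] = 10^(-0.654) = 0.222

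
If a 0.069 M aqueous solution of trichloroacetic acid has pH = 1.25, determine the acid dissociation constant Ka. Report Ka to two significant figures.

Ka = 2.5 × 10^-1

[H+] = 10^(-1.25) = 5.62 × 10^-2 M
At equilibrium [HA] = 0.069 − 5.62 × 10^-2 = 1.28 × 10^-2 M
Ka = [H+][A-]/[HA] = (5.62 × 10^-2)² / 1.28 × 10^-2 = 2.5 × 10^-1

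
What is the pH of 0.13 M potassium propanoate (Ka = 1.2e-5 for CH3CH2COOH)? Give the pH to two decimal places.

CH3CH2COO- is the conjugate base of the weak acid CH3CH2COOH.
Kb = Kw/Ka = 1.0×10^-14 / 1.2 × 10^-5 = 8.33 × 10^-10
Kb = [OH-]²/(0.13 − [OH-]) = 8.33 × 10^-10
Assume [OH-] ≪ 0.13: [OH-] ≈ √(8.33 × 10^-10 × 0.13) = 1.04 × 10^-5 M
Check: 0.008% ionized — well under 5%, approximation valid.
pOH = −log(1.04 × 10^-5) = 4.98; pH = 14.00 − 4.98 = 9.02

pH = 9.02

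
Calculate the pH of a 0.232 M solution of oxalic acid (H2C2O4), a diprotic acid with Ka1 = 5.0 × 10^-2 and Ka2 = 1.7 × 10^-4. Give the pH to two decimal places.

Ka1 ≫ Ka2, so treat the first dissociation as the only significant source of H+.
Ka1 = x²/(0.232 − x) = 5.0 × 10^-2
Solving the quadratic: x = (−Ka1 + √(Ka1² + 4·Ka1·C₀))/2 = 8.56 × 10^-2 M
pH = −log(8.56 × 10^-2) = 1.07

pH = 1.07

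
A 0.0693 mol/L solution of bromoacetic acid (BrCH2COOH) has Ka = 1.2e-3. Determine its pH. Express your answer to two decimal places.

BrCH2COOH ⇌ BrCH2COO- + H+
Ka = [H+]²/(0.0693 − [H+]) = 1.2 × 10^-3
The 5% rule fails; solving [H+]² + Ka·[H+] − Ka·C₀ = 0 exactly:
[H+] = [−0.0012 + √(0.0012² + 0.000333)]/2 = 8.54 × 10^-3 M
pH = −log(8.54 × 10^-3) = 2.07

pH = 2.07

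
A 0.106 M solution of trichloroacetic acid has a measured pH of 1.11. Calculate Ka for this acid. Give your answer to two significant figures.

[H+] = 10^(-1.11) = 7.76 × 10^-2 M
At equilibrium [HA] = 0.106 − 7.76 × 10^-2 = 2.84 × 10^-2 M
Ka = [H+][A-]/[HA] = (7.76 × 10^-2)² / 2.84 × 10^-2 = 2.1 × 10^-1

Ka = 2.1 × 10^-1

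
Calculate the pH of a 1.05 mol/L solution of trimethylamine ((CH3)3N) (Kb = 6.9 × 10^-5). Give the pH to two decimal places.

pH = 11.93

(CH3)3N + H2O ⇌ (CH3)3NH+ + OH-
From the ICE table, Kb = x²/(1.05 − x) = 6.9 × 10^-5.
Since Kb ≪ C₀, x ≈ √(Kb·C₀) = 8.51 × 10^-3 M.
pOH = 2.07, so pH = 14.00 − pOH = 11.93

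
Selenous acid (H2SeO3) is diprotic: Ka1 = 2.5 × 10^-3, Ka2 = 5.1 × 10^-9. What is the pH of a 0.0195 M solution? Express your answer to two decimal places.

pH = 2.23

Since Ka1 ≫ Ka2, the first ionization dominates [H+].
Ka1 = x²/(0.0195 − x) = 2.5 × 10^-3
Solving the quadratic: x = (−Ka1 + √(Ka1² + 4·Ka1·C₀))/2 = 5.84 × 10^-3 M
pH = −log(5.84 × 10^-3) = 2.23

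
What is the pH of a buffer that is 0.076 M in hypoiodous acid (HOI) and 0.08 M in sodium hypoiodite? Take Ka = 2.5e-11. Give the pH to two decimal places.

pH = 10.62

pKa = −log(2.5 × 10^-11) = 10.602
Using pH = pKa + log([base]/[acid]) with [base]/[acid] = 0.08/0.076:
pH = 10.602 + (+0.022) = 10.62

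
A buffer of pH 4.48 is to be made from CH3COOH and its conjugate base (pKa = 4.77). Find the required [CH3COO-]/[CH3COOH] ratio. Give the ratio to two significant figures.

ratio = 0.51

pH = pKa + log(r) ⇒ log(r) = 4.48 − 4.77 = -0.29
r = [CH3COO-]/[CH3COOH] = 10^(-0.29) = 0.513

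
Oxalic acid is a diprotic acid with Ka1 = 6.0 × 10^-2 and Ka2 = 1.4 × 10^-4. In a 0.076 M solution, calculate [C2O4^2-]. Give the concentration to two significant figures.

1.4 × 10^-4 M

First ionization gives [H+] ≈ [HC2O4-] = 4.39 × 10^-2 M.
Second step: Ka2 = [H+][C2O4^2-]/[HC2O4-] ≈ [C2O4^2-] (since [H+] ≈ [HC2O4-]).
So [C2O4^2-] ≈ Ka2.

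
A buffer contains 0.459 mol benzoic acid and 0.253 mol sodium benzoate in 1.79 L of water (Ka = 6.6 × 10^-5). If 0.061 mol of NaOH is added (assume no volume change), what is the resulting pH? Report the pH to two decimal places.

pH = 4.08

OH- converts C6H5COOH to C6H5COO-: C6H5COOH → 0.398 mol, C6H5COO- → 0.314 mol.
pKa = −log(6.6 × 10^-5) = 4.180
Henderson–Hasselbalch with mole ratio 0.314/0.398: pH = 4.180 + (-0.103)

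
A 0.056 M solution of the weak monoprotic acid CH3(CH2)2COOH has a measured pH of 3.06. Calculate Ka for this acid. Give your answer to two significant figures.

[H+] = 10^(-3.06) = 8.71 × 10^-4 M
At equilibrium [HA] = 0.056 − 8.71 × 10^-4 = 5.51 × 10^-2 M
Ka = [H+][A-]/[HA] = (8.71 × 10^-4)² / 5.51 × 10^-2 = 1.4 × 10^-5

Ka = 1.4 × 10^-5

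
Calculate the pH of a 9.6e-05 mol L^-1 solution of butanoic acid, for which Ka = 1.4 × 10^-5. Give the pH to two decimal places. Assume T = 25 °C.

pH = 4.52

CH3(CH2)2COOH ⇌ CH3(CH2)2COO- + H+
From the ICE table, Ka = x²/(9.6e-05 − x) = 1.4 × 10^-5.
The 5% rule fails; solving x² + Ka·x − Ka·C₀ = 0 exactly:
x = [−1.4e-05 + √(1.4e-05² + 5.38e-09)]/2 = 3.03 × 10^-5 M
pH = −log[H+] = −log(3.03 × 10^-5) = 4.52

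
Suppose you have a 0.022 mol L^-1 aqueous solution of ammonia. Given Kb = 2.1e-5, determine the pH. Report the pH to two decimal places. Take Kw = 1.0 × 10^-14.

NH3 + H2O ⇌ NH4+ + OH-
From the ICE table, Kb = [OH-]²/(0.022 − [OH-]) = 2.1 × 10^-5.
Neglecting [OH-] in the denominator: [OH-] = √(2.1 × 10^-5 × 0.022) = 6.80 × 10^-4 M
Check: 3.1% ionized — well under 5%, approximation valid.
pOH = −log(6.80 × 10^-4) = 3.17; pH = 14.00 − 3.17 = 10.83

pH = 10.83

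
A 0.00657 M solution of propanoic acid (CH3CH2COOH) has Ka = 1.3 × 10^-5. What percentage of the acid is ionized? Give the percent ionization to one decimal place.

4.4%

CH3CH2COOH ⇌ CH3CH2COO- + H+; let x = [H+] at equilibrium.
x ≈ √(Ka·C₀) = √(1.3 × 10^-5 × 0.00657) = 2.92 × 10^-4 M
% ionization = x/C₀ × 100% = 2.92 × 10^-4/0.00657 × 100% = 4.4%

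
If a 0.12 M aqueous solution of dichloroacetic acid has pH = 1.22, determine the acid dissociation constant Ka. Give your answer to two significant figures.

[H+] = 10^(-1.22) = 6.03 × 10^-2 M
At equilibrium [HA] = 0.12 − 6.03 × 10^-2 = 5.97 × 10^-2 M
Ka = [H+][A-]/[HA] = (6.03 × 10^-2)² / 5.97 × 10^-2 = 6.1 × 10^-2

Ka = 6.1 × 10^-2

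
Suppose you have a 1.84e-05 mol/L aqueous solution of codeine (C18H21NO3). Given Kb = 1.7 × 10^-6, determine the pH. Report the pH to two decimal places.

C18H21NO3 + H2O ⇌ C18H22NO3+ + OH-
From the ICE table, Kb = x²/(1.84e-05 − x) = 1.7 × 10^-6.
x is not negligible relative to C₀; solve x² + 1.7e-06·x − 3.13e-11 = 0.
x = (−Kb + √(Kb² + 4·Kb·C₀))/2 = 4.81 × 10^-6 M
pOH = 5.32, so pH = 14.00 − pOH = 8.68

pH = 8.68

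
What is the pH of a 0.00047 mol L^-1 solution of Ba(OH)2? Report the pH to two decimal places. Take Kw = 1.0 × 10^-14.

Ba(OH)2 is a strong base (each formula unit releases 2 OH-); [OH-] = 0.00094 M.
pOH = -log(0.00094) = 3.03
pH = 14.00 - 3.03 = 10.97

pH = 10.97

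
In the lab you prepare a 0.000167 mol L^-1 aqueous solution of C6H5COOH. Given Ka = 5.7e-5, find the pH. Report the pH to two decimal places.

pH = 4.14

C6H5COOH ⇌ C6H5COO- + H+
From the ICE table, Ka = x²/(0.000167 − x) = 5.7 × 10^-5.
x is not negligible relative to C₀; solve x² + 5.7e-05·x − 9.52e-09 = 0.
x = (−Ka + √(Ka² + 4·Ka·C₀))/2 = 7.31 × 10^-5 M
pH = −log(7.31 × 10^-5) = 4.14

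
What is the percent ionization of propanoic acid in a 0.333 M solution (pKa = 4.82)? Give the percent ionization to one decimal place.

0.7%

CH3CH2COOH ⇌ CH3CH2COO- + H+; let x = [H+] at equilibrium.
Ka = 10^(−4.82) = 1.51 × 10^-5
x ≈ √(Ka·C₀) = √(1.51 × 10^-5 × 0.333) = 2.24 × 10^-3 M
Fraction ionized = 2.24 × 10^-3 / 0.333 = 0.0067 → 0.7%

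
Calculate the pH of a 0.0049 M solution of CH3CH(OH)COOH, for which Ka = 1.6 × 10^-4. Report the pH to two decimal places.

pH = 3.09

CH3CH(OH)COOH ⇌ CH3CH(OH)COO- + H+
From the ICE table, Ka = [H+]²/(0.0049 − [H+]) = 1.6 × 10^-4.
[H+] is not negligible relative to C₀; solve [H+]² + 0.00016·[H+] − 7.84e-07 = 0.
[H+] = [−0.00016 + √(0.00016² + 3.14e-06)]/2 = 8.09 × 10^-4 M
pH = −log(8.09 × 10^-4) = 3.09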